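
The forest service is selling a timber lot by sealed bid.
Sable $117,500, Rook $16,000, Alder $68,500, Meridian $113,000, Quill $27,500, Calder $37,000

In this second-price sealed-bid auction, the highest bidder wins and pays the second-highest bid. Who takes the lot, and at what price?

Second-price sealed-bid auction: the highest bidder wins and pays the second-highest bid.
Sorting bids: 117,500 (Sable) > 113,000 (Meridian) > 68,500 (Alder) > 37,000 (Calder) > 27,500 (Quill) > 16,000 (Rook)
Second-price: Sable pays Meridian's bid of $113,000.

Sable pays $113,000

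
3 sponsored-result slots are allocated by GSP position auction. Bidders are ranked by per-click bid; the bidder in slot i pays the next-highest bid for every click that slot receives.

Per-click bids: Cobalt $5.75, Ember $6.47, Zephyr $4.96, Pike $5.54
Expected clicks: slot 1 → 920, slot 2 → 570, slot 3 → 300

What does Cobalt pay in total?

Per-click bids in order: $6.47 (Ember) > $5.75 (Cobalt) > $5.54 (Pike) > $4.96 (Zephyr)
Cobalt holds slot 2 → pays next bid $5.54 × 570 clicks = $3157.80.

Cobalt pays $3157.80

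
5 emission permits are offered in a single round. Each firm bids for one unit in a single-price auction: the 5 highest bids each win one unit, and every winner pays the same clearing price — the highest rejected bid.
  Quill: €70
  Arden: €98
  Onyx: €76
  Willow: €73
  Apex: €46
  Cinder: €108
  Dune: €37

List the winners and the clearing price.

Sorting: 108 (Cinder), 98 (Arden), 76 (Onyx), 73 (Willow), 70 (Quill), 46 (Apex), 37 (Dune)
Winners (5 units): Cinder, Arden, Onyx, Willow, Quill.
Highest unsuccessful bid: €46 → clearing price.

Cinder, Arden, Onyx, Willow, Quill; each pays €46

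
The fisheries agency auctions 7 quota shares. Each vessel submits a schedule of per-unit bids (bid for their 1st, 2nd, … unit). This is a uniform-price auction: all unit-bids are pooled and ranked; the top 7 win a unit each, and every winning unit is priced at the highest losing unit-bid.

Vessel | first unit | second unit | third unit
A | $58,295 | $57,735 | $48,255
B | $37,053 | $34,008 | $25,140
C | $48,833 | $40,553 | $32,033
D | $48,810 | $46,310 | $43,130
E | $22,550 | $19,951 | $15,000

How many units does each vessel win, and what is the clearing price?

Merging the schedules and taking the best 7: 58,295 (A-1), 57,735 (A-2), 48,833 (C-1), 48,810 (D-1), 48,255 (A-3), 46,310 (D-2), 43,130 (D-3)
First bid not allocated: $40,553.
Allocation: A 3, C 1, D 3.

A 3, C 1, D 3; clearing price $40,553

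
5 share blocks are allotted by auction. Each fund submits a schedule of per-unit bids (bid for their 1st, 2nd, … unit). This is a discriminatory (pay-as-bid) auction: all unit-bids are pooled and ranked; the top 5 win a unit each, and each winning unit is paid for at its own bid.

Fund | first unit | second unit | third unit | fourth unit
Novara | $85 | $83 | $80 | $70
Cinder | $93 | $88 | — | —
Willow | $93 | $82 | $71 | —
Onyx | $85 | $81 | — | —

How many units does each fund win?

Merging the schedules and taking the best 5: 93 (Cinder-1), 93 (Willow-1), 88 (Cinder-2), 85 (Novara-1), 85 (Onyx-1)
Next rejected bid: $83 (not a price — pay-as-bid).
Allocation: Cinder 2, Novara 1, Onyx 1, Willow 1.

Cinder 2, Novara 1, Onyx 1, Willow 1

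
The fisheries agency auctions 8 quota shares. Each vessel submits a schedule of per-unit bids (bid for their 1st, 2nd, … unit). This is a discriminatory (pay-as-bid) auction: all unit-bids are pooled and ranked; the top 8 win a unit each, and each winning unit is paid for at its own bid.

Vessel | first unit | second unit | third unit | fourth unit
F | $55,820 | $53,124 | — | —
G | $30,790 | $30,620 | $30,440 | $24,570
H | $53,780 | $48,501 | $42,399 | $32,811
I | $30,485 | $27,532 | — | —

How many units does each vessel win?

F 2, G 2, H 4

Merging the schedules and taking the best 8: 55,820 (F-1), 53,780 (H-1), 53,124 (F-2), 48,501 (H-2), 42,399 (H-3), 32,811 (H-4), 30,790 (G-1), 30,620 (G-2)
Next rejected bid: $30,485 (not a price — pay-as-bid).
Allocation: F 2, G 2, H 4.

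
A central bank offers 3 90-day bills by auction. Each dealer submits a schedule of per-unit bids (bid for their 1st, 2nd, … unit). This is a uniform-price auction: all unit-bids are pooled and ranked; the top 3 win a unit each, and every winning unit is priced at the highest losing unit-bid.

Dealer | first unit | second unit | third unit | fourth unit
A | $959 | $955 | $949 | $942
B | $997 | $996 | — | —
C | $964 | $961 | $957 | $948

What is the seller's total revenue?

Total revenue: $2,883

Pooled unit-bids ranked (top 3): 997 (B-1), 996 (B-2), 964 (C-1)
First bid not allocated: $961.
Allocation: B 2, C 1. Every unit priced at $961.
Revenue = 3 × 961 = $2,883.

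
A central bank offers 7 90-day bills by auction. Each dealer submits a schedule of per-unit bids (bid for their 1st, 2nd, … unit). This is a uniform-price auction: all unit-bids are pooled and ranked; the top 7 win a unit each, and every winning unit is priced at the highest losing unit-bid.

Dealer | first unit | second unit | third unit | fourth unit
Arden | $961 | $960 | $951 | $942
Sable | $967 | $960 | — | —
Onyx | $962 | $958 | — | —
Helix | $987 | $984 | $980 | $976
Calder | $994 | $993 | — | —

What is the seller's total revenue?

Total revenue: $6,734

Pooled unit-bids ranked (top 7): 994 (Calder-1), 993 (Calder-2), 987 (Helix-1), 984 (Helix-2), 980 (Helix-3), 976 (Helix-4), 967 (Sable-1)
First bid not allocated: $962.
Allocation: Calder 2, Helix 4, Sable 1. Every unit priced at $962.
Revenue = 7 × 962 = $6,734.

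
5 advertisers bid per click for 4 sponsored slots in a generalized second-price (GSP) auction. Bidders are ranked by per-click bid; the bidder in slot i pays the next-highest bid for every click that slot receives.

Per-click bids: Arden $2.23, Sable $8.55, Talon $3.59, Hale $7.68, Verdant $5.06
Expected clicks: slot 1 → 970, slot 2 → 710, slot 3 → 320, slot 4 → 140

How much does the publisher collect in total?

Total revenue: $12503.20

Per-click bids in order: $8.55 (Sable) > $7.68 (Hale) > $5.06 (Verdant) > $3.59 (Talon) > $2.23 (Arden)
Slot 1: Sable pays $7.68 × 970 = $7449.60
Slot 2: Hale pays $5.06 × 710 = $3592.60
Slot 3: Verdant pays $3.59 × 320 = $1148.80
Slot 4: Talon pays $2.23 × 140 = $312.20
Total = $12503.20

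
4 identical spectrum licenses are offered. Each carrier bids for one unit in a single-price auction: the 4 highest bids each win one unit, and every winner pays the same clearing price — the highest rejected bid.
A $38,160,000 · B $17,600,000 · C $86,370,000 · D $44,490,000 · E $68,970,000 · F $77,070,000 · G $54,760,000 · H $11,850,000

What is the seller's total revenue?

Total revenue: $177,960,000

Ordering the bids: 86,370,000 (C), 77,070,000 (F), 68,970,000 (E), 54,760,000 (G), 44,490,000 (D), 38,160,000 (A), …
Top 4: C, F, E, G.
Clearing price = highest rejected bid = $44,490,000.
Total revenue = 4 × $44,490,000 = $177,960,000.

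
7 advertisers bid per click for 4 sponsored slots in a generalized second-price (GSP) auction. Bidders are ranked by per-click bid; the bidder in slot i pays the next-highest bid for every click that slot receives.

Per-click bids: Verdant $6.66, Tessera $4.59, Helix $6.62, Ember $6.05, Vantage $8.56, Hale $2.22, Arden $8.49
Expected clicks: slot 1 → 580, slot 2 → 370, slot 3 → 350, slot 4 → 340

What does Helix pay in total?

Per-click bids in order: $8.56 (Vantage) > $8.49 (Arden) > $6.66 (Verdant) > $6.62 (Helix) > $6.05 (Ember) > …
Helix holds slot 4 → pays next bid $6.05 × 340 clicks = $2057.00.

Helix pays $2057.00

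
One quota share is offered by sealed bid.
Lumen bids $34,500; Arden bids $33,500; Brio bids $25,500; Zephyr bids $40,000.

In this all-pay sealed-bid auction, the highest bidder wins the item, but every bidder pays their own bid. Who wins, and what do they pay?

Zephyr pays $40,000

All-pay sealed-bid auction: the highest bidder wins the item, but every bidder pays their own bid.
Bids in order: 40,000 (Zephyr) > 34,500 (Lumen) > 33,500 (Arden) > 25,500 (Brio)
Zephyr wins with the top bid; all bids are sunk regardless.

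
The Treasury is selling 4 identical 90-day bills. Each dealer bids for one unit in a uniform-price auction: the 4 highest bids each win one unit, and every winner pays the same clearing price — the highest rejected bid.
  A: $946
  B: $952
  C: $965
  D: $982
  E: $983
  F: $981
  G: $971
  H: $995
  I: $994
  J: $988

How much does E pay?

E pays $982

Bids ranked high→low: 995 (H), 994 (I), 988 (J), 983 (E), 982 (D), 981 (F), …
Winners (4 units): H, I, J, E.
Clearing price = highest rejected bid = $982.
E wins → pays $982.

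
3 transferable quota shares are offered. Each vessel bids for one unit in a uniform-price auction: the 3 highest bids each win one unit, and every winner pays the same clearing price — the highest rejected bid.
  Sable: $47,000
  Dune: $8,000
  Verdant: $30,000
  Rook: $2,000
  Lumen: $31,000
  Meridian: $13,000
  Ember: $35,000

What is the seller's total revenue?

Total revenue: $90,000

Sorting: 47,000 (Sable), 35,000 (Ember), 31,000 (Lumen), 30,000 (Verdant), 13,000 (Meridian), …
The 3 highest are Sable, Ember, Lumen.
Highest unsuccessful bid: $30,000 → clearing price.
Total revenue = 3 × $30,000 = $90,000.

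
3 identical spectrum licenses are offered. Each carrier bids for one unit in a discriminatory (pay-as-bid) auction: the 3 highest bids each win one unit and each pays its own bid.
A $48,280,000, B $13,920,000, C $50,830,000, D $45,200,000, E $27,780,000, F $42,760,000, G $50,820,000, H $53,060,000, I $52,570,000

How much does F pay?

Sorting: 53,060,000 (H), 52,570,000 (I), 50,830,000 (C), 50,820,000 (G), 48,280,000 (A), …
Winners (3 units): H, I, C.
F does not win → $0.

F pays $0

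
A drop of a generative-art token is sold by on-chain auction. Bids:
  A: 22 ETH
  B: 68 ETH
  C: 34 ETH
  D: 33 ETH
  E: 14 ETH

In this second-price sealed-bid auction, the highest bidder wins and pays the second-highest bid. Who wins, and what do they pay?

Bids in order: 68 (B) > 34 (C) > 33 (D) > 22 (A) > 14 (E)
Second-price: B pays C's bid of 34 ETH.

B pays 34 ETH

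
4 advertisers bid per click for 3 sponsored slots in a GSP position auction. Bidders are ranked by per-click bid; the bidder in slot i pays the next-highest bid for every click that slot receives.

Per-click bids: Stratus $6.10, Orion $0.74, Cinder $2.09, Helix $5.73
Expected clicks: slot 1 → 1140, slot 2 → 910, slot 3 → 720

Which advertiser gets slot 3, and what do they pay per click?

Cinder; $0.74 per click

Sorting advertisers: $6.10 (Stratus) > $5.73 (Helix) > $2.09 (Cinder) > $0.74 (Orion)
Slot 3 goes to the third-ranked bidder, Cinder, who pays the next bid down: $0.74/click.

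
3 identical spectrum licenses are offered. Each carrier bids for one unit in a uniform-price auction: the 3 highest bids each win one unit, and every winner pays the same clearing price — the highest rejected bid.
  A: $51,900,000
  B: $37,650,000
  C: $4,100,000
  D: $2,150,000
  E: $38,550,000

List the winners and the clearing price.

A, E, B; each pays $4,100,000

Sorting: 51,900,000 (A), 38,550,000 (E), 37,650,000 (B), 4,100,000 (C), 2,150,000 (D)
Top 3: A, E, B.
Highest unsuccessful bid: $4,100,000 → clearing price.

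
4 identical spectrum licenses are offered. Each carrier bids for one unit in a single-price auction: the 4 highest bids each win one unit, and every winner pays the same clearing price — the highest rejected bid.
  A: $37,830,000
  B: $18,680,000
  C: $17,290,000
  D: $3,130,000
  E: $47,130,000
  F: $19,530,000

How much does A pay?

A pays $17,290,000

Ordering the bids: 47,130,000 (E), 37,830,000 (A), 19,530,000 (F), 18,680,000 (B), 17,290,000 (C), 3,130,000 (D)
Winners (4 units): E, A, F, B.
Clearing price = highest rejected bid = $17,290,000.
A wins → pays $17,290,000.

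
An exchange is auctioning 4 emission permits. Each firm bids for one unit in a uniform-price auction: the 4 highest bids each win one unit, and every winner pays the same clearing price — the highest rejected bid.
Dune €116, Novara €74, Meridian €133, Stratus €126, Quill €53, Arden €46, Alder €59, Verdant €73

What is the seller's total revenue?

Total revenue: €292

Bids ranked high→low: 133 (Meridian), 126 (Stratus), 116 (Dune), 74 (Novara), 73 (Verdant), 59 (Alder), …
Winners (4 units): Meridian, Stratus, Dune, Novara.
Highest unsuccessful bid: €73 → clearing price.
Total revenue = 4 × €73 = €292.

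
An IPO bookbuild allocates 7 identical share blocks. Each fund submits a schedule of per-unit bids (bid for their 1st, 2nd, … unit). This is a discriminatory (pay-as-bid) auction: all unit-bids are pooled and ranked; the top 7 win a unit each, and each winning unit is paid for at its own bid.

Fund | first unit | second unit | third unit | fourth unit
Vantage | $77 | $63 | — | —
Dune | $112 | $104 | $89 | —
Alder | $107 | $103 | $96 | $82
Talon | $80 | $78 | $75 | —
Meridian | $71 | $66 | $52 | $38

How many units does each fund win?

Alder 4, Dune 3

Pooled unit-bids ranked (top 7): 112 (Dune-1), 107 (Alder-1), 104 (Dune-2), 103 (Alder-2), 96 (Alder-3), 89 (Dune-3), 82 (Alder-4)
Next rejected bid: $80 (not a price — pay-as-bid).
Allocation: Alder 4, Dune 3.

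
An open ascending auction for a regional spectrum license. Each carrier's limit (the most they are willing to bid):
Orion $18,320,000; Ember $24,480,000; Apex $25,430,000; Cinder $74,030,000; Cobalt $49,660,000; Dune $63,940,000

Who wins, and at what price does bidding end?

Ascending (English) auction: the price rises until one bidder remains; the winner pays the price at which the last rival dropped out.
Limits ranked: 74,030,000 (Cinder) > 63,940,000 (Dune) > 49,660,000 (Cobalt) > 25,430,000 (Apex) > 24,480,000 (Ember) > 18,320,000 (Orion)
Once the price passes $63,940,000, only Cinder is left; the hammer falls at Dune's limit of $63,940,000.

Cinder wins at $63,940,000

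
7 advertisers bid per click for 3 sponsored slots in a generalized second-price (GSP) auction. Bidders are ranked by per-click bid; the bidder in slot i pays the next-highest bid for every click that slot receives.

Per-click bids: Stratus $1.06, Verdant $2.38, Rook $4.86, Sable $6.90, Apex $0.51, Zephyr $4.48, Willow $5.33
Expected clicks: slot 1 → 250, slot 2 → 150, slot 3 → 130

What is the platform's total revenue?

Total revenue: $2643.90

Per-click bids in order: $6.90 (Sable) > $5.33 (Willow) > $4.86 (Rook) > $4.48 (Zephyr) > …
Slot 1: Sable pays $5.33 × 250 = $1332.50
Slot 2: Willow pays $4.86 × 150 = $729.00
Slot 3: Rook pays $4.48 × 130 = $582.40
Total = $2643.90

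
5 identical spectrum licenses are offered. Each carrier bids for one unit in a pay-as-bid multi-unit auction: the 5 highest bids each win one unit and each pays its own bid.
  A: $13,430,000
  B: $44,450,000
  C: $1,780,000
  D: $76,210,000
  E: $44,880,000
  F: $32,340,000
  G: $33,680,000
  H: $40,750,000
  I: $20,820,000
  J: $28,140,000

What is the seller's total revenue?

Ordering the bids: 76,210,000 (D), 44,880,000 (E), 44,450,000 (B), 40,750,000 (H), 33,680,000 (G), 32,340,000 (F), 28,140,000 (J), …
Top 5: D, E, B, H, G.
Total revenue = 76,210,000 + 44,880,000 + 44,450,000 + 40,750,000 + 33,680,000 = $239,970,000.

Total revenue: $239,970,000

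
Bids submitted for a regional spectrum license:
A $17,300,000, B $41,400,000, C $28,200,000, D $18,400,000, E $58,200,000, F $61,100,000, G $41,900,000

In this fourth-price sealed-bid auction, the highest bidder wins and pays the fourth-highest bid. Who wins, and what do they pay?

F pays $41,400,000

Rule: the highest bidder wins and pays the fourth-highest bid.
Sorting bids: 61,100,000 (F) > 58,200,000 (E) > 41,900,000 (G) > 41,400,000 (B) > 28,200,000 (C) > 18,400,000 (D) > …
F is highest; pays the fourth-highest bid, $41,400,000.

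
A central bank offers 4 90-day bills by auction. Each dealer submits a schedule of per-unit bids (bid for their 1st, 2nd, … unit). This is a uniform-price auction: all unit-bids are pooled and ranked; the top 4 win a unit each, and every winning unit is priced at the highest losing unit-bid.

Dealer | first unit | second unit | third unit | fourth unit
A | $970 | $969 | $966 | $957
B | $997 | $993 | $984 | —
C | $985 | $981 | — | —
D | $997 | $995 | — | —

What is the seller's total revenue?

Total revenue: $3,940

Merging the schedules and taking the best 4: 997 (B-1), 997 (D-1), 995 (D-2), 993 (B-2)
Highest rejected unit-bid = $985.
Allocation: B 2, D 2. Every unit priced at $985.
Revenue = 4 × 985 = $3,940.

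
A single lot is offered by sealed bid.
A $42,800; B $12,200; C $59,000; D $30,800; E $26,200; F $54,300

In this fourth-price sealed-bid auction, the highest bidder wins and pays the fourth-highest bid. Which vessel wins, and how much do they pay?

Bids in order: 59,000 (C) > 54,300 (F) > 42,800 (A) > 30,800 (D) > 26,200 (E) > 12,200 (B)
C is highest; pays the fourth-highest bid, $30,800.

C pays $30,800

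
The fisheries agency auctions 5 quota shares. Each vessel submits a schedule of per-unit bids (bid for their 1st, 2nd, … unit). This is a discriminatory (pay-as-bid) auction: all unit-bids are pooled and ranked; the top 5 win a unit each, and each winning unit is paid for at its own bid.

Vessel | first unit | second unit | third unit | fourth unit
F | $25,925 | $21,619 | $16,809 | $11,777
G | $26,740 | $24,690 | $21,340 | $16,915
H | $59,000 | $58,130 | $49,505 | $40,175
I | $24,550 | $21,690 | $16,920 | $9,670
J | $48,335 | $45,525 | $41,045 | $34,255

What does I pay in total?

I pays $0

Merging the schedules and taking the best 5: 59,000 (H-1), 58,130 (H-2), 49,505 (H-3), 48,335 (J-1), 45,525 (J-2)
Next rejected bid: $41,045 (not a price — pay-as-bid).
I wins no units.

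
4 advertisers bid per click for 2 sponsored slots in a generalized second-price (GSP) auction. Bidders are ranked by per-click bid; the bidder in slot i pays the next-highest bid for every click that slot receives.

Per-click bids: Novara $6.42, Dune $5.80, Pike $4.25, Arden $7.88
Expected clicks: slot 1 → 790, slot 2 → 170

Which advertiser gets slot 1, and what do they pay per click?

Per-click bids in order: $7.88 (Arden) > $6.42 (Novara) > $5.80 (Dune) > …
Slot 1 goes to the first-ranked bidder, Arden, who pays the next bid down: $6.42/click.

Arden; $6.42 per click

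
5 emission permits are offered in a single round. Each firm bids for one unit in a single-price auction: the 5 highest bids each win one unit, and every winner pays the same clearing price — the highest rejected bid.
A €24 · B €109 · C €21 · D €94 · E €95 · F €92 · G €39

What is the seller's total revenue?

Sorting: 109 (B), 95 (E), 94 (D), 92 (F), 39 (G), 24 (A), 21 (C)
The 5 highest are B, E, D, F, G.
Clearing price = highest rejected bid = €24.
Total revenue = 5 × €24 = €120.

Total revenue: €120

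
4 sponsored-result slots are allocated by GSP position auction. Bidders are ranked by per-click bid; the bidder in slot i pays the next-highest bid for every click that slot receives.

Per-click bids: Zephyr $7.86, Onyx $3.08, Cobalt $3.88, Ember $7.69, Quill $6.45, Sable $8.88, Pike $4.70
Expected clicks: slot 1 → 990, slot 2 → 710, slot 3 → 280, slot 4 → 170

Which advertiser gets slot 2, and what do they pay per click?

Zephyr; $7.69 per click

Ranked by bid: $8.88 (Sable) > $7.86 (Zephyr) > $7.69 (Ember) > $6.45 (Quill) > $4.70 (Pike) > …
Slot 2 goes to the second-ranked bidder, Zephyr, who pays the next bid down: $7.69/click.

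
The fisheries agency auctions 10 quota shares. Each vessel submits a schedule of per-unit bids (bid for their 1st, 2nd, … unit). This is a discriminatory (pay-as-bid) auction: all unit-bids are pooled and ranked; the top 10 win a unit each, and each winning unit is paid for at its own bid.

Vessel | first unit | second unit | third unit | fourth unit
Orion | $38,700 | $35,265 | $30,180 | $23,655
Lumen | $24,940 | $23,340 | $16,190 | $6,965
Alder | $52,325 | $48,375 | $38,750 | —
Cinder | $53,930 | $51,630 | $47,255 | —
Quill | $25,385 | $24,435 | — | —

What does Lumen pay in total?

Pooled unit-bids ranked (top 10): 53,930 (Cinder-1), 52,325 (Alder-1), 51,630 (Cinder-2), 48,375 (Alder-2), 47,255 (Cinder-3), 38,750 (Alder-3), 38,700 (Orion-1), 35,265 (Orion-2), 30,180 (Orion-3), 25,385 (Quill-1)
Next rejected bid: $24,940 (not a price — pay-as-bid).
Lumen wins no units.

Lumen pays $0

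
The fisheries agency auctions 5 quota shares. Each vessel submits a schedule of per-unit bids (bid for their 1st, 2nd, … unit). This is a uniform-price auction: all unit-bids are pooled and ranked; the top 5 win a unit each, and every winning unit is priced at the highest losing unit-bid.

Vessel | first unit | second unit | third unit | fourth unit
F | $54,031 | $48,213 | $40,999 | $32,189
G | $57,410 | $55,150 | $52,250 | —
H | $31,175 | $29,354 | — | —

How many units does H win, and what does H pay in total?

Merging the schedules and taking the best 5: 57,410 (G-1), 55,150 (G-2), 54,031 (F-1), 52,250 (G-3), 48,213 (F-2)
The (k+1)-th unit-bid is $40,999.
H wins 0 unit(s) at $40,999 each.

H: 0 units, pays $0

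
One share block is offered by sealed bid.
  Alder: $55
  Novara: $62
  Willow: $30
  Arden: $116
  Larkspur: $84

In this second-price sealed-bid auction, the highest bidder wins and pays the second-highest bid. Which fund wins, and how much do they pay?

Sorting bids: 116 (Arden) > 84 (Larkspur) > 62 (Novara) > 55 (Alder) > 30 (Willow)
Arden is highest; pays the second-highest bid, $84.

Arden pays $84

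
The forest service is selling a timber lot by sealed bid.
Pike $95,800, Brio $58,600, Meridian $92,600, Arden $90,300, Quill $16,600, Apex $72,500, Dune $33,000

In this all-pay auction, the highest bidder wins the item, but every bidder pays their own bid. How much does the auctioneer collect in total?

Total revenue: $459,400

Bids in order: 95,800 (Pike) > 92,600 (Meridian) > 90,300 (Arden) > 72,500 (Apex) > 58,600 (Brio) > 33,000 (Dune) > …
Every bidder forfeits their bid regardless of winning.
Revenue = 95,800 + 58,600 + 92,600 + 90,300 + 16,600 + 72,500 + 33,000 = $459,400.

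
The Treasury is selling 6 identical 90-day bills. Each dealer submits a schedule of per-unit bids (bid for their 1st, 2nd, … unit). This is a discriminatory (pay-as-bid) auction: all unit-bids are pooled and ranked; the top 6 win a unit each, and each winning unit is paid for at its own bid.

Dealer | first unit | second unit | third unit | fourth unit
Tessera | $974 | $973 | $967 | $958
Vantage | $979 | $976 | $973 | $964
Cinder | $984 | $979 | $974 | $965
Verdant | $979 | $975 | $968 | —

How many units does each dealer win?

Cinder 2, Vantage 2, Verdant 2

Merging the schedules and taking the best 6: 984 (Cinder-1), 979 (Vantage-1), 979 (Cinder-2), 979 (Verdant-1), 976 (Vantage-2), 975 (Verdant-2)
Next rejected bid: $974 (not a price — pay-as-bid).
Allocation: Cinder 2, Vantage 2, Verdant 2.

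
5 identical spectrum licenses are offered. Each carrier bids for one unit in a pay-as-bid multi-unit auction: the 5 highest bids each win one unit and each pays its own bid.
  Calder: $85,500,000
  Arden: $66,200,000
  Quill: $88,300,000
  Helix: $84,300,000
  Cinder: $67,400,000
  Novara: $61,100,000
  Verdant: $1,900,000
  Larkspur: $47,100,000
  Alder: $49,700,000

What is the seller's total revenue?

Total revenue: $391,700,000

Sorting: 88,300,000 (Quill), 85,500,000 (Calder), 84,300,000 (Helix), 67,400,000 (Cinder), 66,200,000 (Arden), 61,100,000 (Novara), 49,700,000 (Alder), …
Top 5: Quill, Calder, Helix, Cinder, Arden.
Total revenue = 88,300,000 + 85,500,000 + 84,300,000 + 67,400,000 + 66,200,000 = $391,700,000.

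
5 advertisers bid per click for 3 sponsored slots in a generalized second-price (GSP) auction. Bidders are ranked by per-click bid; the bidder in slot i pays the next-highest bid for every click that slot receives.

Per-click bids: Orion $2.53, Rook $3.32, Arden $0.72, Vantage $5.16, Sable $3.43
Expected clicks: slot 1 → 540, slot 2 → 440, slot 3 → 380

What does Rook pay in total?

Per-click bids in order: $5.16 (Vantage) > $3.43 (Sable) > $3.32 (Rook) > $2.53 (Orion) > …
Rook holds slot 3 → pays next bid $2.53 × 380 clicks = $961.40.

Rook pays $961.40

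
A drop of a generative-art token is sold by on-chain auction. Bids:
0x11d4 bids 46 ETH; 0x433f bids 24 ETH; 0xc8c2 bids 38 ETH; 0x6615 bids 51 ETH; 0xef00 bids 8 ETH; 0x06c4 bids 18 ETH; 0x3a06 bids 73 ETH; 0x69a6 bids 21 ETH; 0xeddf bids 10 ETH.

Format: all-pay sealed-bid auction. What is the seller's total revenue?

Total revenue: 289 ETH

Bids ranked: 73 (0x3a06) > 51 (0x6615) > 46 (0x11d4) > 38 (0xc8c2) > 24 (0x433f) > 21 (0x69a6) > …
0x3a06 wins with the top bid; all bids are sunk regardless.
Every bidder forfeits their bid regardless of winning.
Revenue = 46 + 24 + 38 + 51 + 8 + 18 + 73 + 21 + 10 = 289 ETH.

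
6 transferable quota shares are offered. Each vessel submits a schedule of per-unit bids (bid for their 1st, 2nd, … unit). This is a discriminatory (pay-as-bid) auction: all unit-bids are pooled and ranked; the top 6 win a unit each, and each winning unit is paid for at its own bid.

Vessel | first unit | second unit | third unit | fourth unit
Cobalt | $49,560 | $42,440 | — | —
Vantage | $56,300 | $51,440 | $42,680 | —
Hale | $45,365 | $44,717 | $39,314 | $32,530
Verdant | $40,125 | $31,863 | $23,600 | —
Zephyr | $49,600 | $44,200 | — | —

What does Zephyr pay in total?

Zephyr pays $49,600

Merging the schedules and taking the best 6: 56,300 (Vantage-1), 51,440 (Vantage-2), 49,600 (Zephyr-1), 49,560 (Cobalt-1), 45,365 (Hale-1), 44,717 (Hale-2)
Next rejected bid: $44,200 (not a price — pay-as-bid).
Zephyr's winning unit-bids: 49,600 = $49,600.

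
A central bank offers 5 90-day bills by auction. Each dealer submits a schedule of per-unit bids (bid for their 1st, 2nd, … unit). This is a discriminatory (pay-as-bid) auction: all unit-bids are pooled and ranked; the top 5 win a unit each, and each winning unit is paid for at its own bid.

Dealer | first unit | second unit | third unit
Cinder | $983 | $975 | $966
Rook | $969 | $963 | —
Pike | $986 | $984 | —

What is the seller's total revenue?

All unit-bids, highest first — top 5: 986 (Pike-1), 984 (Pike-2), 983 (Cinder-1), 975 (Cinder-2), 969 (Rook-1)
Next rejected bid: $966 (not a price — pay-as-bid).
Each winning unit pays its own bid.
Revenue = 986 + 984 + 983 + 975 + 969 = $4,897.

Total revenue: $4,897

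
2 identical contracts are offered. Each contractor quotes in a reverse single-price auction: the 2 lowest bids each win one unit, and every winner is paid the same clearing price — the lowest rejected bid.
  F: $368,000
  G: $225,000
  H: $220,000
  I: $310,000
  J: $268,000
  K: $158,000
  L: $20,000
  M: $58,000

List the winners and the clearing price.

Bids ranked low→high: 20,000 (L), 58,000 (M), 158,000 (K), 220,000 (H), …
The 2 lowest are L, M.
Clearing price = lowest rejected bid = $158,000.

L, M; each is paid $158,000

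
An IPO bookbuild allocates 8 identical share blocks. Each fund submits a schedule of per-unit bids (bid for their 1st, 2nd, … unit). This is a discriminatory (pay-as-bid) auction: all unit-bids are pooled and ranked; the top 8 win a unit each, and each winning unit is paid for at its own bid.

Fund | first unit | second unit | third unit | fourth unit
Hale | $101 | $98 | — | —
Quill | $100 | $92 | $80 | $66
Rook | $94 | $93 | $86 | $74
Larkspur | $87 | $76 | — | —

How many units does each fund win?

Hale 2, Larkspur 1, Quill 2, Rook 3

Pooled unit-bids ranked (top 8): 101 (Hale-1), 100 (Quill-1), 98 (Hale-2), 94 (Rook-1), 93 (Rook-2), 92 (Quill-2), 87 (Larkspur-1), 86 (Rook-3)
Next rejected bid: $80 (not a price — pay-as-bid).
Allocation: Hale 2, Larkspur 1, Quill 2, Rook 3.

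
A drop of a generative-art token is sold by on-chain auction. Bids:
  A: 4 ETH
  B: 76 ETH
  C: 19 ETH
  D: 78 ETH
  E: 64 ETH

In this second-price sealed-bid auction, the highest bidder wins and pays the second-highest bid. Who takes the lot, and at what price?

D pays 76 ETH

Bids in order: 78 (D) > 76 (B) > 64 (E) > 19 (C) > 4 (A)
D wins with the highest bid; price is set by the runner-up at 76 ETH.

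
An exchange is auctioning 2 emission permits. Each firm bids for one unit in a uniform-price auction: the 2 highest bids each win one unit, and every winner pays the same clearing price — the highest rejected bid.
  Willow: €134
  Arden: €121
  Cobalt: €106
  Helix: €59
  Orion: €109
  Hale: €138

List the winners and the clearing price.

Hale, Willow; each pays €121

Ordering the bids: 138 (Hale), 134 (Willow), 121 (Arden), 109 (Orion), …
The 2 highest are Hale, Willow.
Highest unsuccessful bid: €121 → clearing price.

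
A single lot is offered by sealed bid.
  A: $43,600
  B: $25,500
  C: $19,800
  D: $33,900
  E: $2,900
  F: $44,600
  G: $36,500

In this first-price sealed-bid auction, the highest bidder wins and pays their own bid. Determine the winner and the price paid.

F pays $44,600

Bids in order: 44,600 (F) > 43,600 (A) > 36,500 (G) > 33,900 (D) > 25,500 (B) > 19,800 (C) > …
First-price: F pays what they bid, $44,600.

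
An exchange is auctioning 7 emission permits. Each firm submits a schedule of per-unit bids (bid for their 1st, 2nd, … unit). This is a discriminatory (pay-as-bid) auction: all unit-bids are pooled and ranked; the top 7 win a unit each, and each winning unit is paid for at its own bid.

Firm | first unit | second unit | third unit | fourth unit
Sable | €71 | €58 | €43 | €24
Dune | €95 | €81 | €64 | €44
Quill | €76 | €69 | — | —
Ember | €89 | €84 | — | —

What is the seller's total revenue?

All unit-bids, highest first — top 7: 95 (Dune-1), 89 (Ember-1), 84 (Ember-2), 81 (Dune-2), 76 (Quill-1), 71 (Sable-1), 69 (Quill-2)
Next rejected bid: €64 (not a price — pay-as-bid).
Each winning unit pays its own bid.
Revenue = 95 + 89 + 84 + 81 + 76 + 71 + 69 = €565.

Total revenue: €565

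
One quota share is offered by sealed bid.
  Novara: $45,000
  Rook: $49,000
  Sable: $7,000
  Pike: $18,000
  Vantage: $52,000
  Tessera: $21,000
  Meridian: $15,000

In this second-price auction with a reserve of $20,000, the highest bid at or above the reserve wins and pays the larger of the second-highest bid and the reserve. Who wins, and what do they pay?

Vantage pays $49,000

Rule: the highest bid at or above the reserve wins and pays the larger of the second-highest bid and the reserve.
Bids ranked: 52,000 (Vantage) > 49,000 (Rook) > 45,000 (Novara) > 21,000 (Tessera) > 18,000 (Pike) > 15,000 (Meridian) > …
Highest eligible bid: Vantage at $52,000.
Second-highest bid $49,000 exceeds the reserve $20,000 → payment $49,000.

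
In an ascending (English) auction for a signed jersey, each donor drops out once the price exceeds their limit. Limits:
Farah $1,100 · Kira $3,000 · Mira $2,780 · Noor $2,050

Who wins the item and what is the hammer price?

Kira wins at $2,780

Sorting limits: 3,000 (Kira) > 2,780 (Mira) > 2,050 (Noor) > 1,100 (Farah)
Bidding ends when Mira exits at $2,780; Kira takes it.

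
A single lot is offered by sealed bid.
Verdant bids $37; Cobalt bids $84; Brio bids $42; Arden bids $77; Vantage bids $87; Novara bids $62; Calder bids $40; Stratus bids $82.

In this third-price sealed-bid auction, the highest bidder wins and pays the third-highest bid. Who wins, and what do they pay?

Sorting bids: 87 (Vantage) > 84 (Cobalt) > 82 (Stratus) > 77 (Arden) > 62 (Novara) > 42 (Brio) > …
Vantage is highest; pays the third-highest bid, $82.

Vantage pays $82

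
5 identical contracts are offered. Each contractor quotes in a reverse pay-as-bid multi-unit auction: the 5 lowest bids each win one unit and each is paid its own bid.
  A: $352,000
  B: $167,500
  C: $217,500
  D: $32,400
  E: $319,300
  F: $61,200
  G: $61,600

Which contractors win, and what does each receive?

D $32,400, F $61,200, G $61,600, B $167,500, C $217,500

Bids ranked low→high: 32,400 (D), 61,200 (F), 61,600 (G), 167,500 (B), 217,500 (C), 319,300 (E), 352,000 (A)
Winners (5 units): D, F, G, B, C.
Each winner is paid its own bid: D $32,400, F $61,200, G $61,600, B $167,500, C $217,500.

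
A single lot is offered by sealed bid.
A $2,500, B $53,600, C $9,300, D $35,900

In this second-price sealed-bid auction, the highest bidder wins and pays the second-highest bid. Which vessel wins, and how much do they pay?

Second-price sealed-bid auction: the highest bidder wins and pays the second-highest bid.
Sorting bids: 53,600 (B) > 35,900 (D) > 9,300 (C) > 2,500 (A)
Second-price: B pays D's bid of $35,900.

B pays $35,900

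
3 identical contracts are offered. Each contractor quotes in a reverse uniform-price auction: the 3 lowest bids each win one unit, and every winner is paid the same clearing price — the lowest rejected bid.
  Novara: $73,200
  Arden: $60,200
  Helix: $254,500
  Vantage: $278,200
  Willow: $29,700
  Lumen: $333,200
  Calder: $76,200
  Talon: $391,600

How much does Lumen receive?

Lumen is paid $0

Ordering the bids: 29,700 (Willow), 60,200 (Arden), 73,200 (Novara), 76,200 (Calder), 254,500 (Helix), …
The 3 lowest are Willow, Arden, Novara.
First losing bid is Calder's $76,200, which sets the uniform price.
Lumen does not win → is paid $0.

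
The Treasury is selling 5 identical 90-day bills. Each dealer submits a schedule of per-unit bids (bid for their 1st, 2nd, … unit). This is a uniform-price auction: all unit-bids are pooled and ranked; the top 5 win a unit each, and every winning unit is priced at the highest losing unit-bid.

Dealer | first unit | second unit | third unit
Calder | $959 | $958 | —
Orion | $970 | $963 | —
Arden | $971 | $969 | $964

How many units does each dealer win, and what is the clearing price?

Merging the schedules and taking the best 5: 971 (Arden-1), 970 (Orion-1), 969 (Arden-2), 964 (Arden-3), 963 (Orion-2)
Highest rejected unit-bid = $959.
Allocation: Arden 3, Orion 2.

Arden 3, Orion 2; clearing price $959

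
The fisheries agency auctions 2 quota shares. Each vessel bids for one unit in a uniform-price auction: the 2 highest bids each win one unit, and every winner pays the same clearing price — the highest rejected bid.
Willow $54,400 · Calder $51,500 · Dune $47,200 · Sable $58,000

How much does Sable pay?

Sable pays $51,500

Ordering the bids: 58,000 (Sable), 54,400 (Willow), 51,500 (Calder), 47,200 (Dune)
The 2 highest are Sable, Willow.
First losing bid is Calder's $51,500, which sets the uniform price.
Sable wins → pays $51,500.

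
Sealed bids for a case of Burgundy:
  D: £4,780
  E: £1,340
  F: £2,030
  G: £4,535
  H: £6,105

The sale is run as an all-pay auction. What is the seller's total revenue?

Sorting bids: 6,105 (H) > 4,780 (D) > 4,535 (G) > 2,030 (F) > 1,340 (E)
Every bidder forfeits their bid regardless of winning.
Revenue = 4,780 + 1,340 + 2,030 + 4,535 + 6,105 = £18,790.

Total revenue: £18,790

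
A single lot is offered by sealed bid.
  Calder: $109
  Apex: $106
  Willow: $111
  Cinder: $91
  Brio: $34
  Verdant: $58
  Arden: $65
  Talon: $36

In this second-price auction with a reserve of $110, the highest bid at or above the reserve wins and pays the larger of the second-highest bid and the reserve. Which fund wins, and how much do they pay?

Bids ranked: 111 (Willow) > 109 (Calder) > 106 (Apex) > 91 (Cinder) > 65 (Arden) > 58 (Verdant) > …
Highest eligible bid: Willow at $111.
Second-highest bid $109 is below the reserve $110, so the reserve binds → payment $110.

Willow pays $110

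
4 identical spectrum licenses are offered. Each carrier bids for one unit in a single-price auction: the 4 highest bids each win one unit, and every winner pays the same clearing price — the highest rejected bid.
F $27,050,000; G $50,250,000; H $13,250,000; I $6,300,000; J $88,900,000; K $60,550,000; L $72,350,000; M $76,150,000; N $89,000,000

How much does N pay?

N pays $60,550,000

Sorting: 89,000,000 (N), 88,900,000 (J), 76,150,000 (M), 72,350,000 (L), 60,550,000 (K), 50,250,000 (G), …
The 4 highest are N, J, M, L.
Highest unsuccessful bid: $60,550,000 → clearing price.
N wins → pays $60,550,000.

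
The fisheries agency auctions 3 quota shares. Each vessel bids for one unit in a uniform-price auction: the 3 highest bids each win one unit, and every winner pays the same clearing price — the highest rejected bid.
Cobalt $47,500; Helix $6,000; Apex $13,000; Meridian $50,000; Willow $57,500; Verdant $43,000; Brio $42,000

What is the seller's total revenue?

Total revenue: $129,000

Bids ranked high→low: 57,500 (Willow), 50,000 (Meridian), 47,500 (Cobalt), 43,000 (Verdant), 42,000 (Brio), …
The 3 highest are Willow, Meridian, Cobalt.
First losing bid is Verdant's $43,000, which sets the uniform price.
Total revenue = 3 × $43,000 = $129,000.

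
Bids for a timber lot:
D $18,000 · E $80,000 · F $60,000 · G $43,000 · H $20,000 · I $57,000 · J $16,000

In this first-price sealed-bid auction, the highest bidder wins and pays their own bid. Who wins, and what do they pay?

Sorting bids: 80,000 (E) > 60,000 (F) > 57,000 (I) > 43,000 (G) > 20,000 (H) > 18,000 (D) > …
First-price: E pays what they bid, $80,000.

E pays $80,000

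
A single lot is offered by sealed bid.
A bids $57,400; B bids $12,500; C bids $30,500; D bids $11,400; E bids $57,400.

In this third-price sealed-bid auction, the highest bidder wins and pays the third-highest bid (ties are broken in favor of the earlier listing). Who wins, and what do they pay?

A pays $30,500

Bids ranked: 57,400 (A) > 57,400 (E) > 30,500 (C) > 12,500 (B) > 11,400 (D)
A and E tie at $57,400; tie-break gives it to A.
A is highest; pays the third-highest bid, $30,500.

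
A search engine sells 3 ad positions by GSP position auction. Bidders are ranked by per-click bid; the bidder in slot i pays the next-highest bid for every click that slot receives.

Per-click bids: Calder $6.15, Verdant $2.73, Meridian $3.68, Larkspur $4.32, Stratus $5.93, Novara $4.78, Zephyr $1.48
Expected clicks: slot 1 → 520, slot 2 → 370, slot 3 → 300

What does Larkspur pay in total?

Larkspur pays $0.00

Ranked by bid: $6.15 (Calder) > $5.93 (Stratus) > $4.78 (Novara) > $4.32 (Larkspur) > …
Larkspur ranks below slot 3 → no slot, pays nothing.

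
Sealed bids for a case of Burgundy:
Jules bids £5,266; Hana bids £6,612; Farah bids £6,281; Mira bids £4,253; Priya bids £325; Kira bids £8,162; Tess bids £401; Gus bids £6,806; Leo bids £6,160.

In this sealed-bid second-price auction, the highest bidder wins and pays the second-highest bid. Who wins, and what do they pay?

Sealed-bid second-price auction: the highest bidder wins and pays the second-highest bid.
Bids in order: 8,162 (Kira) > 6,806 (Gus) > 6,612 (Hana) > 6,281 (Farah) > 6,160 (Leo) > 5,266 (Jules) > …
Kira wins with the highest bid; price is set by the runner-up at £6,806.

Kira pays £6,806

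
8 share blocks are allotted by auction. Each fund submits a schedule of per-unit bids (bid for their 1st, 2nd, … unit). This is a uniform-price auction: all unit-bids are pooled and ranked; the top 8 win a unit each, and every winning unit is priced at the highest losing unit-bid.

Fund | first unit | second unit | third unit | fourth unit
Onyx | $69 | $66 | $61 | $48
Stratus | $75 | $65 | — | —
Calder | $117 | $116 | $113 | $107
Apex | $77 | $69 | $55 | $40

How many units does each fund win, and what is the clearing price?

All unit-bids, highest first — top 8: 117 (Calder-1), 116 (Calder-2), 113 (Calder-3), 107 (Calder-4), 77 (Apex-1), 75 (Stratus-1), 69 (Onyx-1), 69 (Apex-2)
The (k+1)-th unit-bid is $66.
Allocation: Apex 2, Calder 4, Onyx 1, Stratus 1.

Apex 2, Calder 4, Onyx 1, Stratus 1; clearing price $66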